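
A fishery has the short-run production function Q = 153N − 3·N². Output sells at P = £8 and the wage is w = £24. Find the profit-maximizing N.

The marginal product of N is MP_N = 153 − 6N.
A price-taking firm hires until the value of the marginal product equals the wage: P·MP_N = w, so 8·(153 − 6N) = 24.
Then 153 − 6N = 3, giving N = 25.

N* = 25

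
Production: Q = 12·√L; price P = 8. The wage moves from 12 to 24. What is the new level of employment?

L* = 4

From P·MP_L = w with MP_L = 6·L^(-1/2), the labor demand is L(w) = (48/w)^(2).
At w = 12: L = 16. At w = 24: L = 4.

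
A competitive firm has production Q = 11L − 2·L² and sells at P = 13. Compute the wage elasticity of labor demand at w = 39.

ε = -0.375

From P·MP_L = w with MP_L = 11 − 4L, labor demand is L(w) = (11 − w/13)/4.
dL/dw = −1/(52) = -1/52.
At w = 39, L = 2, so ε = (dL/dw)·(w/L) = (-1/52)·(39/2) = -0.375.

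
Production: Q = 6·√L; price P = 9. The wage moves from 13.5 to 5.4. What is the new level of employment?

From P·MP_L = w with MP_L = 3·L^(-1/2), the labor demand is L(w) = (27/w)^(2).
At w = 13.5: L = 4. At w = 5.4: L = 25.

L* = 25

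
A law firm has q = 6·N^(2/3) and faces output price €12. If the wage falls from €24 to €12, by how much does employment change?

ΔN = 56

From P·MP_N = w with MP_N = 4·N^(-1/3), the labor demand is N(w) = (48/w)^(3).
At w = 24: N = 8. At w = 12: N = 64.
ΔN = 64 − 8 = 56.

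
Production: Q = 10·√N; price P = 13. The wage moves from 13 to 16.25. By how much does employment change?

ΔN = -9

From P·MP_N = w with MP_N = 5·N^(-1/2), the labor demand is N(w) = (65/w)^(2).
At w = 13: N = 25. At w = 16.25: N = 16.
ΔN = 16 − 25 = -9.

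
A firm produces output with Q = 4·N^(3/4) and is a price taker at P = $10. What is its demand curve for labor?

MP_N = (3/4)·4·N^(-1/4) = 3·N^(-1/4).
Setting P·MP_N = w: 30·N^(-1/4) = w.
Solving for N: N^(-1/4) = w/30, so N = (30/w)^(4).

N(w) = 810000/w^(4)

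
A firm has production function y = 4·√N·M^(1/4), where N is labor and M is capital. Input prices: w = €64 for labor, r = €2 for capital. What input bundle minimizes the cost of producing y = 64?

Cost minimization requires the marginal rate of technical substitution to equal the input-price ratio: MP_N/MP_M = w/r.
Here MP_N/MP_M = (1/2)·(M/N)/(1/4) = 2·(M/N). Setting this equal to 64/2 = 32 gives M = 16N.
Substituting into y = 64: 4·N^(1/2)·(16N)^(1/4) = 64.
Solving, N = 16 and M = 256.

N* = 16, M* = 256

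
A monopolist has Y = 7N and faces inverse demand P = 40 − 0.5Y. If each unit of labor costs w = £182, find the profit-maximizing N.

N* = 2

Marginal revenue from the inverse demand is MR = 40 − Y.
The marginal product is MP_N = 7.
A monopolist hires until marginal revenue product equals the wage: MR·MP_N = w.
(40 − 7N)·7 = 182, so N = 2.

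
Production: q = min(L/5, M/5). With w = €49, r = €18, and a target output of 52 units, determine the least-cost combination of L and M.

With a fixed-proportions technology, the cost-minimizing bundle uses no slack in either input: L/5 = M/5 = q.
So L = 5·52 = 260 and M = 5·52 = 260.

L* = 260, M* = 260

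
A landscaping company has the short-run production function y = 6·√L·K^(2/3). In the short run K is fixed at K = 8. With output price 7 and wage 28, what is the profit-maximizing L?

With K = 8, MP_L = (1/2)·6·L^(-1/2)·8^(2/3) = 12·L^(-1/2).
Profit maximization for a price taker requires P·MP_L = w: 7·12·L^(-1/2) = 28.
So L^(-1/2) = 1/3, which gives L = 9.

L* = 9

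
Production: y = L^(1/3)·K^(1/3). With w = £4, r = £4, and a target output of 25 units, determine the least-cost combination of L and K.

L* = 125, K* = 125

Cost minimization requires the marginal rate of technical substitution to equal the input-price ratio: MP_L/MP_K = w/r.
Here MP_L/MP_K = (1/3)·(K/L)/(1/3) = (K/L). Setting this equal to 4/4 = 1 gives K = L.
Substituting into y = 25: L^(1/3)·(L)^(1/3) = 25.
Solving, L = 125 and K = 125.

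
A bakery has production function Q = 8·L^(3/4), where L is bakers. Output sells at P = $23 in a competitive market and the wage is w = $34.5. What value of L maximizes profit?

L* = 256

MP_L = (3/4)·8·L^(-1/4) = 6·L^(-1/4).
Profit maximization for a price taker requires P·MP_L = w: 23·6·L^(-1/4) = 34.5.
So L^(-1/4) = 0.25, which gives L = 256.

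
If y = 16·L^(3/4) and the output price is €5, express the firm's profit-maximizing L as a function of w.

MP_L = (3/4)·16·L^(-1/4) = 12·L^(-1/4).
Setting P·MP_L = w: 60·L^(-1/4) = w.
Solving for L: L^(-1/4) = w/60, so L = (60/w)^(4).

L(w) = (60/w)^(4)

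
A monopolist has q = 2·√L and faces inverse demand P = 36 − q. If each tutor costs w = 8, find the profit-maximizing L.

Marginal revenue from the inverse demand is MR = 36 − 2q.
The marginal product is MP_L = L^(-1/2).
A monopolist hires until marginal revenue product equals the wage: MR·MP_L = w.
At L, q = 2·√L. Substituting and solving: (36 − 4·√L)·L^(-1/2) = 8 gives L = 9.

L* = 9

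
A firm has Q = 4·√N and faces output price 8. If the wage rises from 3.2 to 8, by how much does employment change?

From P·MP_N = w with MP_N = 2·N^(-1/2), the labor demand is N(w) = (16/w)^(2).
At w = 3.2: N = 25. At w = 8: N = 4.
ΔN = 4 − 25 = -21.

ΔN = -21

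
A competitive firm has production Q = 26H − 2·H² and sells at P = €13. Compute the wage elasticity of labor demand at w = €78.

ε = -0.3

From P·MP_H = w with MP_H = 26 − 4H, labor demand is H(w) = (26 − w/13)/4.
dH/dw = −1/(52) = -1/52.
At w = 78, H = 5, so ε = (dH/dw)·(w/H) = (-1/52)·(78/5) = -0.3.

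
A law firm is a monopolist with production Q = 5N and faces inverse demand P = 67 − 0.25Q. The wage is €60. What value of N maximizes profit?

N* = 22

Marginal revenue from the inverse demand is MR = 67 − 0.5Q.
The marginal product is MP_N = 5.
A monopolist hires until marginal revenue product equals the wage: MR·MP_N = w.
(67 − 2.5N)·5 = 60, so N = 22.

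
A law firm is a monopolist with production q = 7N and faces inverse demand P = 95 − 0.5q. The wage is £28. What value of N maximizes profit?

N* = 13

Marginal revenue from the inverse demand is MR = 95 − q.
The marginal product is MP_N = 7.
A monopolist hires until marginal revenue product equals the wage: MR·MP_N = w.
(95 − 7N)·7 = 28, so N = 13.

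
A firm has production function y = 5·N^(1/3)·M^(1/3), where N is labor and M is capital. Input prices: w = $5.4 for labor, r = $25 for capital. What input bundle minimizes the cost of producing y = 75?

N* = 125, M* = 27

Cost minimization requires the marginal rate of technical substitution to equal the input-price ratio: MP_N/MP_M = w/r.
Here MP_N/MP_M = (1/3)·(M/N)/(1/3) = (M/N). Setting this equal to 5.4/25 = 0.216 gives M = 0.216N.
Substituting into y = 75: 5·N^(1/3)·(0.216N)^(1/3) = 75.
Solving, N = 125 and M = 27.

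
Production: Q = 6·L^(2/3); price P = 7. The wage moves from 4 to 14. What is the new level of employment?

L* = 8

From P·MP_L = w with MP_L = 4·L^(-1/3), the labor demand is L(w) = (28/w)^(3).
At w = 4: L = 343. At w = 14: L = 8.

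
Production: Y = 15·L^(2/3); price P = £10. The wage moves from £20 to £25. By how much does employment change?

From P·MP_L = w with MP_L = 10·L^(-1/3), the labor demand is L(w) = (100/w)^(3).
At w = 20: L = 125. At w = 25: L = 64.
ΔL = 64 − 125 = -61.

ΔL = -61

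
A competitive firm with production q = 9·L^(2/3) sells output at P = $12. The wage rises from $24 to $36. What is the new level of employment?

L* = 8

From P·MP_L = w with MP_L = 6·L^(-1/3), the labor demand is L(w) = (72/w)^(3).
At w = 24: L = 27. At w = 36: L = 8.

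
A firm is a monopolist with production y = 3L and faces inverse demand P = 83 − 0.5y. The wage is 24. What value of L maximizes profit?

Marginal revenue from the inverse demand is MR = 83 − y.
The marginal product is MP_L = 3.
A monopolist hires until marginal revenue product equals the wage: MR·MP_L = w.
(83 − 3L)·3 = 24, so L = 25.

L* = 25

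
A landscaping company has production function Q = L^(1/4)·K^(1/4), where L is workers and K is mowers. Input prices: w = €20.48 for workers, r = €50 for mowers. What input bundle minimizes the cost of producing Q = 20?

L* = 625, K* = 256

Cost minimization requires the marginal rate of technical substitution to equal the input-price ratio: MP_L/MP_K = w/r.
Here MP_L/MP_K = (1/4)·(K/L)/(1/4) = (K/L). Setting this equal to 20.48/50 = 0.4096 gives K = 0.4096L.
Substituting into Q = 20: L^(1/4)·(0.4096L)^(1/4) = 20.
Solving, L = 625 and K = 256.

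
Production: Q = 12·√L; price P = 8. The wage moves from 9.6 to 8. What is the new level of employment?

L* = 36

From P·MP_L = w with MP_L = 6·L^(-1/2), the labor demand is L(w) = (48/w)^(2).
At w = 9.6: L = 25. At w = 8: L = 36.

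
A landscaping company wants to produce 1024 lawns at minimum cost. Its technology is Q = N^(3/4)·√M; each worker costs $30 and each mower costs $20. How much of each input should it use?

Cost minimization requires the marginal rate of technical substitution to equal the input-price ratio: MP_N/MP_M = w/r.
Here MP_N/MP_M = (3/4)·(M/N)/(1/2) = 1.5·(M/N). Setting this equal to 30/20 = 1.5 gives M = N.
Substituting into Q = 1024: N^(3/4)·(N)^(1/2) = 1024.
Solving, N = 256 and M = 256.

N* = 256, M* = 256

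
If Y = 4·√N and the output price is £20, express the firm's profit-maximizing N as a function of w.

MP_N = (1/2)·4·N^(-1/2) = 2·N^(-1/2).
Setting P·MP_N = w: 40·N^(-1/2) = w.
Solving for N: N^(-1/2) = w/40, so N = (40/w)^(2).

N(w) = 1600/w²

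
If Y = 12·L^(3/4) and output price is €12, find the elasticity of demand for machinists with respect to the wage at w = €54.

ε = -4

MP_L = (3/4)·12·L^(-1/4), so P·MP_L = w gives 108·L^(-1/4) = w.
Solving, L(w) = (108/w)^(4). This is a constant-elasticity form: L ∝ w^(−4), so ε = −4.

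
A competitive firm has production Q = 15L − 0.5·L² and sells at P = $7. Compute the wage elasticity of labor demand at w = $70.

From P·MP_L = w with MP_L = 15 − L, labor demand is L(w) = 15 − w/7.
dL/dw = −1/(7) = -1/7.
At w = 70, L = 5, so ε = (dL/dw)·(w/L) = (-1/7)·(70/5) = -2.

ε = -2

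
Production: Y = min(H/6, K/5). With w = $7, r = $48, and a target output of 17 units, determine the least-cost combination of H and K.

H* = 102, K* = 85

With a fixed-proportions technology, the cost-minimizing bundle uses no slack in either input: H/6 = K/5 = Y.
So H = 6·17 = 102 and K = 5·17 = 85.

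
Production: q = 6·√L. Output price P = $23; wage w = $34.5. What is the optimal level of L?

L* = 4

MP_L = (1/2)·6·L^(-1/2) = 3·L^(-1/2).
Profit maximization for a price taker requires P·MP_L = w: 23·3·L^(-1/2) = 34.5.
So L^(-1/2) = 0.5, which gives L = 4.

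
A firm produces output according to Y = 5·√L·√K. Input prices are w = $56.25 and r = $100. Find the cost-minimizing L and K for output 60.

Cost minimization requires the marginal rate of technical substitution to equal the input-price ratio: MP_L/MP_K = w/r.
Here MP_L/MP_K = (1/2)·(K/L)/(1/2) = (K/L). Setting this equal to 56.25/100 = 0.5625 gives K = 0.5625L.
Substituting into Y = 60: 5·L^(1/2)·(0.5625L)^(1/2) = 60.
Solving, L = 16 and K = 9.

L* = 16, K* = 9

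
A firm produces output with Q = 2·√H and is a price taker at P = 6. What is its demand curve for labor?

MP_H = (1/2)·2·H^(-1/2) = H^(-1/2).
Setting P·MP_H = w: 6·H^(-1/2) = w.
Solving for H: H^(-1/2) = w/6, so H = (6/w)^(2).

H(w) = 36/w²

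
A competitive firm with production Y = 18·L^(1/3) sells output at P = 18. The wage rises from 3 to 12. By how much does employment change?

ΔL = -189

From P·MP_L = w with MP_L = 6·L^(-2/3), the labor demand is L(w) = (108/w)^(3/2).
At w = 3: L = 216. At w = 12: L = 27.
ΔL = 27 − 216 = -189.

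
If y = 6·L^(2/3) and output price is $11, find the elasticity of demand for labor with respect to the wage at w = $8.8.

ε = -3

MP_L = (2/3)·6·L^(-1/3), so P·MP_L = w gives 44·L^(-1/3) = w.
Solving, L(w) = (44/w)^(3). This is a constant-elasticity form: L ∝ w^(−3), so ε = −3.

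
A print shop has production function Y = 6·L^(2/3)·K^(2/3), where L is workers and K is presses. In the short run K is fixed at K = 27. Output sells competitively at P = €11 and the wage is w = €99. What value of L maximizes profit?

With K = 27, MP_L = (2/3)·6·L^(-1/3)·27^(2/3) = 36·L^(-1/3).
Profit maximization for a price taker requires P·MP_L = w: 11·36·L^(-1/3) = 99.
So L^(-1/3) = 0.25, which gives L = 64.

L* = 64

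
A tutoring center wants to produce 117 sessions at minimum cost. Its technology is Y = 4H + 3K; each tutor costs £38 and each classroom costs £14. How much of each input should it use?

H* = 0, K* = 39

The inputs are perfect substitutes, so the firm uses whichever has the lower cost per unit of output.
Cost per unit of output via H is w/4 = 9.5; via K it is r/3 = 14/3. K is cheaper.
Producing Y = 117 with K alone: H = 0, K = 39.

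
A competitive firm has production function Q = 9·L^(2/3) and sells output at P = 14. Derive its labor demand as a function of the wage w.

L(w) = 592704/w³

MP_L = (2/3)·9·L^(-1/3) = 6·L^(-1/3).
Setting P·MP_L = w: 84·L^(-1/3) = w.
Solving for L: L^(-1/3) = w/84, so L = (84/w)^(3).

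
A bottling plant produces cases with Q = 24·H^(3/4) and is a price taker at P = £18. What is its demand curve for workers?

H(w) = (324/w)^(4)

MP_H = (3/4)·24·H^(-1/4) = 18·H^(-1/4).
Setting P·MP_H = w: 324·H^(-1/4) = w.
Solving for H: H^(-1/4) = w/324, so H = (324/w)^(4).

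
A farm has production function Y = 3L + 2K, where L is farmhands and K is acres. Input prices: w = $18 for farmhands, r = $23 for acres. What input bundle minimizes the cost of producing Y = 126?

L* = 42, K* = 0

The inputs are perfect substitutes, so the firm uses whichever has the lower cost per unit of output.
Cost per unit of output via L is w/3 = 6; via K it is r/2 = 11.5. L is cheaper.
Producing Y = 126 with L alone: L = 42, K = 0.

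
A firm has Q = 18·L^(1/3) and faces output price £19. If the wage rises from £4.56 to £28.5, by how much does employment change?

ΔL = -117

From P·MP_L = w with MP_L = 6·L^(-2/3), the labor demand is L(w) = (114/w)^(3/2).
At w = 4.56: L = 125. At w = 28.5: L = 8.
ΔL = 8 − 125 = -117.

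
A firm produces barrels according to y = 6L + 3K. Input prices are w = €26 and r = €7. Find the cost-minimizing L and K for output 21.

L* = 0, K* = 7

The inputs are perfect substitutes, so the firm uses whichever has the lower cost per unit of output.
Cost per unit of output via L is w/6 = 13/3; via K it is r/3 = 7/3. K is cheaper.
Producing y = 21 with K alone: L = 0, K = 7.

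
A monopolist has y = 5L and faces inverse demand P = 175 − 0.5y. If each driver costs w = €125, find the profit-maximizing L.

L* = 30

Marginal revenue from the inverse demand is MR = 175 − y.
The marginal product is MP_L = 5.
A monopolist hires until marginal revenue product equals the wage: MR·MP_L = w.
(175 − 5L)·5 = 125, so L = 30.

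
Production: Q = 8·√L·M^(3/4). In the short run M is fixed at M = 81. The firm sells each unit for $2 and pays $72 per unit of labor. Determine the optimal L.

L* = 9

With M = 81, MP_L = (1/2)·8·L^(-1/2)·81^(3/4) = 108·L^(-1/2).
Profit maximization for a price taker requires P·MP_L = w: 2·108·L^(-1/2) = 72.
So L^(-1/2) = 1/3, which gives L = 9.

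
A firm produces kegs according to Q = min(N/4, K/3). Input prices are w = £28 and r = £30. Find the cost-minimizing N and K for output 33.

With a fixed-proportions technology, the cost-minimizing bundle uses no slack in either input: N/4 = K/3 = Q.
So N = 4·33 = 132 and K = 3·33 = 99.

N* = 132, K* = 99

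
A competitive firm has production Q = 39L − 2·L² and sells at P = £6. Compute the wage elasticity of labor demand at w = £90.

From P·MP_L = w with MP_L = 39 − 4L, labor demand is L(w) = (39 − w/6)/4.
dL/dw = −1/(24) = -1/24.
At w = 90, L = 6, so ε = (dL/dw)·(w/L) = (-1/24)·(90/6) = -0.625.

ε = -0.625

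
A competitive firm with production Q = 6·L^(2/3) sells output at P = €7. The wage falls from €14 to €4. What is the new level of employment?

L* = 343

From P·MP_L = w with MP_L = 4·L^(-1/3), the labor demand is L(w) = (28/w)^(3).
At w = 14: L = 8. At w = 4: L = 343.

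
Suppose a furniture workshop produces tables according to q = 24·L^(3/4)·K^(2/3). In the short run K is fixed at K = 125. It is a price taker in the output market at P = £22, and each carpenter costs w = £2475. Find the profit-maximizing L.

With K = 125, MP_L = (3/4)·24·L^(-1/4)·125^(2/3) = 450·L^(-1/4).
Profit maximization for a price taker requires P·MP_L = w: 22·450·L^(-1/4) = 2475.
So L^(-1/4) = 0.25, which gives L = 256.

L* = 256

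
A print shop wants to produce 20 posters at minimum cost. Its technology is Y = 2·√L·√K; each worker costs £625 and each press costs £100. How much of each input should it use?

Cost minimization requires the marginal rate of technical substitution to equal the input-price ratio: MP_L/MP_K = w/r.
Here MP_L/MP_K = (1/2)·(K/L)/(1/2) = (K/L). Setting this equal to 625/100 = 6.25 gives K = 6.25L.
Substituting into Y = 20: 2·L^(1/2)·(6.25L)^(1/2) = 20.
Solving, L = 4 and K = 25.

L* = 4, K* = 25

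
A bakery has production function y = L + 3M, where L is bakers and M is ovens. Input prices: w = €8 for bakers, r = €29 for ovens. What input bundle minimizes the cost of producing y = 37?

The inputs are perfect substitutes, so the firm uses whichever has the lower cost per unit of output.
Cost per unit of output via L is 8; via M it is 29/3. L is cheaper.
Producing y = 37 with L alone: L = 37, M = 0.

L* = 37, M* = 0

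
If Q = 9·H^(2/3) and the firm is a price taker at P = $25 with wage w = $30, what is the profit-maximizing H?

MP_H = (2/3)·9·H^(-1/3) = 6·H^(-1/3).
Profit maximization for a price taker requires P·MP_H = w: 25·6·H^(-1/3) = 30.
So H^(-1/3) = 0.2, which gives H = 125.

H* = 125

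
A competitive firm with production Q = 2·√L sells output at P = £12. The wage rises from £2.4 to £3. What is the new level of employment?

L* = 16

From P·MP_L = w with MP_L = L^(-1/2), the labor demand is L(w) = (12/w)^(2).
At w = 2.4: L = 25. At w = 3: L = 16.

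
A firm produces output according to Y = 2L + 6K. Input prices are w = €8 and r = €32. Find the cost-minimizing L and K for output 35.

L* = 17.5, K* = 0

The inputs are perfect substitutes, so the firm uses whichever has the lower cost per unit of output.
Cost per unit of output via L is w/2 = 4; via K it is r/6 = 16/3. L is cheaper.
Producing Y = 35 with L alone: L = 17.5, K = 0.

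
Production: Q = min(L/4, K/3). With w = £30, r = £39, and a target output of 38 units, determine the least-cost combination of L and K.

L* = 152, K* = 114

With a fixed-proportions technology, the cost-minimizing bundle uses no slack in either input: L/4 = K/3 = Q.
So L = 4·38 = 152 and K = 3·38 = 114.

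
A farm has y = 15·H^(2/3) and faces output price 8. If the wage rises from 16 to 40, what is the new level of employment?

From P·MP_H = w with MP_H = 10·H^(-1/3), the labor demand is H(w) = (80/w)^(3).
At w = 16: H = 125. At w = 40: H = 8.

H* = 8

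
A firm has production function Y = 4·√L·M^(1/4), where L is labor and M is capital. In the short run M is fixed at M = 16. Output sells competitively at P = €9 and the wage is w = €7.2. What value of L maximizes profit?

With M = 16, MP_L = (1/2)·4·L^(-1/2)·16^(1/4) = 4·L^(-1/2).
Profit maximization for a price taker requires P·MP_L = w: 9·4·L^(-1/2) = 7.2.
So L^(-1/2) = 0.2, which gives L = 25.

L* = 25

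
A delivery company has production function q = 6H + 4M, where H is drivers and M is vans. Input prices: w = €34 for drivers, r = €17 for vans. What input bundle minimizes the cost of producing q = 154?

H* = 0, M* = 38.5

The inputs are perfect substitutes, so the firm uses whichever has the lower cost per unit of output.
Cost per unit of output via H is w/6 = 17/3; via M it is r/4 = 4.25. M is cheaper.
Producing q = 154 with M alone: H = 0, M = 38.5.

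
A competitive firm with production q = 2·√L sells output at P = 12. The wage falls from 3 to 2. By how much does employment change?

ΔL = 20

From P·MP_L = w with MP_L = L^(-1/2), the labor demand is L(w) = (12/w)^(2).
At w = 3: L = 16. At w = 2: L = 36.
ΔL = 36 − 16 = 20.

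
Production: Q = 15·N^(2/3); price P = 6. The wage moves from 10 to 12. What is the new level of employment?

N* = 125

From P·MP_N = w with MP_N = 10·N^(-1/3), the labor demand is N(w) = (60/w)^(3).
At w = 10: N = 216. At w = 12: N = 125.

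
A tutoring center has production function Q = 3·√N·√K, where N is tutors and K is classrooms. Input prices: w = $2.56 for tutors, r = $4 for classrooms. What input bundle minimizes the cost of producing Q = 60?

Cost minimization requires the marginal rate of technical substitution to equal the input-price ratio: MP_N/MP_K = w/r.
Here MP_N/MP_K = (1/2)·(K/N)/(1/2) = (K/N). Setting this equal to 2.56/4 = 0.64 gives K = 0.64N.
Substituting into Q = 60: 3·N^(1/2)·(0.64N)^(1/2) = 60.
Solving, N = 25 and K = 16.

N* = 25, K* = 16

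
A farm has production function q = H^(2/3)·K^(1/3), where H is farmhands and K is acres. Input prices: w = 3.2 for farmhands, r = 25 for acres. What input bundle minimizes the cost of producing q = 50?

H* = 125, K* = 8

Cost minimization requires the marginal rate of technical substitution to equal the input-price ratio: MP_H/MP_K = w/r.
Here MP_H/MP_K = (2/3)·(K/H)/(1/3) = 2·(K/H). Setting this equal to 3.2/25 = 0.128 gives K = 0.064H.
Substituting into q = 50: H^(2/3)·(0.064H)^(1/3) = 50.
Solving, H = 125 and K = 8.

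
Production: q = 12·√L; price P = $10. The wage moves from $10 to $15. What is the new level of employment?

From P·MP_L = w with MP_L = 6·L^(-1/2), the labor demand is L(w) = (60/w)^(2).
At w = 10: L = 36. At w = 15: L = 16.

L* = 16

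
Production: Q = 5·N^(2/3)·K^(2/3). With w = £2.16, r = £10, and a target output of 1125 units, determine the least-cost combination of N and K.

Cost minimization requires the marginal rate of technical substitution to equal the input-price ratio: MP_N/MP_K = w/r.
Here MP_N/MP_K = (2/3)·(K/N)/(2/3) = (K/N). Setting this equal to 2.16/10 = 0.216 gives K = 0.216N.
Substituting into Q = 1125: 5·N^(2/3)·(0.216N)^(2/3) = 1125.
Solving, N = 125 and K = 27.

N* = 125, K* = 27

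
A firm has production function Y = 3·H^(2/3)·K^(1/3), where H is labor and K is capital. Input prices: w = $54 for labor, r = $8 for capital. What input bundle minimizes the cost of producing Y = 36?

H* = 8, K* = 27

Cost minimization requires the marginal rate of technical substitution to equal the input-price ratio: MP_H/MP_K = w/r.
Here MP_H/MP_K = (2/3)·(K/H)/(1/3) = 2·(K/H). Setting this equal to 54/8 = 6.75 gives K = 3.375H.
Substituting into Y = 36: 3·H^(2/3)·(3.375H)^(1/3) = 36.
Solving, H = 8 and K = 27.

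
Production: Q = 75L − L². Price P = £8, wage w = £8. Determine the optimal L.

The marginal product of L is MP_L = 75 − 2L.
A price-taking firm hires until the value of the marginal product equals the wage: P·MP_L = w, so 8·(75 − 2L) = 8.
Then 75 − 2L = 1, giving L = 37.

L* = 37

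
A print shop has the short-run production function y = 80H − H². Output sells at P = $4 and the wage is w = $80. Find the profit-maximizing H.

The marginal product of H is MP_H = 80 − 2H.
A price-taking firm hires until the value of the marginal product equals the wage: P·MP_H = w, so 4·(80 − 2H) = 80.
Then 80 − 2H = 20, giving H = 30.

H* = 30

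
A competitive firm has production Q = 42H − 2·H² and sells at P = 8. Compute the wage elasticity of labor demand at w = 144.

ε = -0.75

From P·MP_H = w with MP_H = 42 − 4H, labor demand is H(w) = (42 − w/8)/4.
dH/dw = −1/(32) = -0.03125.
At w = 144, H = 6, so ε = (dH/dw)·(w/H) = (-0.03125)·(144/6) = -0.75.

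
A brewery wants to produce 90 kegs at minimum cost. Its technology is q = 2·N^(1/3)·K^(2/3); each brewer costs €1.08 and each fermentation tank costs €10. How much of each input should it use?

Cost minimization requires the marginal rate of technical substitution to equal the input-price ratio: MP_N/MP_K = w/r.
Here MP_N/MP_K = (1/3)·(K/N)/(2/3) = 0.5·(K/N). Setting this equal to 1.08/10 = 0.108 gives K = 0.216N.
Substituting into q = 90: 2·N^(1/3)·(0.216N)^(2/3) = 90.
Solving, N = 125 and K = 27.

N* = 125, K* = 27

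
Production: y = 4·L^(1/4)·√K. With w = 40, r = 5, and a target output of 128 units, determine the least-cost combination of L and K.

Cost minimization requires the marginal rate of technical substitution to equal the input-price ratio: MP_L/MP_K = w/r.
Here MP_L/MP_K = (1/4)·(K/L)/(1/2) = 0.5·(K/L). Setting this equal to 40/5 = 8 gives K = 16L.
Substituting into y = 128: 4·L^(1/4)·(16L)^(1/2) = 128.
Solving, L = 16 and K = 256.

L* = 16, K* = 256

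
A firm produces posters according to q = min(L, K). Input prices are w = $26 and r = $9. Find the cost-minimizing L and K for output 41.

With a fixed-proportions technology, the cost-minimizing bundle uses no slack in either input: L = K = q.
So L = 41 and K = 41.

L* = 41, K* = 41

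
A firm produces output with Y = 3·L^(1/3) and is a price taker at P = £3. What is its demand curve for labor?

MP_L = (1/3)·3·L^(-2/3) = L^(-2/3).
Setting P·MP_L = w: 3·L^(-2/3) = w.
Solving for L: L^(-2/3) = w/3, so L = (3/w)^(3/2).

L(w) = (3/w)^(3/2)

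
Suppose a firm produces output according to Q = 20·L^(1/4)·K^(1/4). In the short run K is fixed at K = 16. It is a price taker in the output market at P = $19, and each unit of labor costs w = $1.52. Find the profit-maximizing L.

L* = 625

With K = 16, MP_L = (1/4)·20·L^(-3/4)·16^(1/4) = 10·L^(-3/4).
Profit maximization for a price taker requires P·MP_L = w: 19·10·L^(-3/4) = 1.52.
So L^(-3/4) = 0.008, which gives L = 625.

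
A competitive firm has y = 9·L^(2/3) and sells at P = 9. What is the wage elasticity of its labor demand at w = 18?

MP_L = (2/3)·9·L^(-1/3), so P·MP_L = w gives 54·L^(-1/3) = w.
Solving, L(w) = (54/w)^(3). This is a constant-elasticity form: L ∝ w^(−3), so ε = −3.

ε = -3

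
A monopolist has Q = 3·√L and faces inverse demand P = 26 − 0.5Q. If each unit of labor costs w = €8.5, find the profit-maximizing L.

Marginal revenue from the inverse demand is MR = 26 − Q.
The marginal product is MP_L = 1.5·L^(-1/2).
A monopolist hires until marginal revenue product equals the wage: MR·MP_L = w.
At L, Q = 3·√L. Substituting and solving: (26 − 3·√L)·1.5·L^(-1/2) = 8.5 gives L = 9.

L* = 9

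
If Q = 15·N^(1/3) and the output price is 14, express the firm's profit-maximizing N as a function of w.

MP_N = (1/3)·15·N^(-2/3) = 5·N^(-2/3).
Setting P·MP_N = w: 70·N^(-2/3) = w.
Solving for N: N^(-2/3) = w/70, so N = (70/w)^(3/2).

N(w) = (70/w)^(3/2)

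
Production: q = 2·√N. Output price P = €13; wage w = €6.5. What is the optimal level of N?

MP_N = (1/2)·2·N^(-1/2) = N^(-1/2).
Profit maximization for a price taker requires P·MP_N = w: 13·N^(-1/2) = 6.5.
So N^(-1/2) = 0.5, which gives N = 4.

N* = 4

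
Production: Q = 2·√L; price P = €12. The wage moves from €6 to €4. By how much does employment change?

From P·MP_L = w with MP_L = L^(-1/2), the labor demand is L(w) = (12/w)^(2).
At w = 6: L = 4. At w = 4: L = 9.
ΔL = 9 − 4 = 5.

ΔL = 5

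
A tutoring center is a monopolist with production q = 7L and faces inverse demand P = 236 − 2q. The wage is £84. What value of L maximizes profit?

Marginal revenue from the inverse demand is MR = 236 − 4q.
The marginal product is MP_L = 7.
A monopolist hires until marginal revenue product equals the wage: MR·MP_L = w.
(236 − 28L)·7 = 84, so L = 8.

L* = 8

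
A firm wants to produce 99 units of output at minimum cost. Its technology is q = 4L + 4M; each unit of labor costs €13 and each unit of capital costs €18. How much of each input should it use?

L* = 24.75, M* = 0

The inputs are perfect substitutes, so the firm uses whichever has the lower cost per unit of output.
Cost per unit of output via L is w/4 = 3.25; via M it is r/4 = 4.5. L is cheaper.
Producing q = 99 with L alone: L = 24.75, M = 0.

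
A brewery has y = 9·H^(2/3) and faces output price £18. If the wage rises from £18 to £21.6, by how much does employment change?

ΔH = -91

From P·MP_H = w with MP_H = 6·H^(-1/3), the labor demand is H(w) = (108/w)^(3).
At w = 18: H = 216. At w = 21.6: H = 125.
ΔH = 125 − 216 = -91.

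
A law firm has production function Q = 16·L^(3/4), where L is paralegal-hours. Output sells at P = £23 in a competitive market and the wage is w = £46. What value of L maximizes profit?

MP_L = (3/4)·16·L^(-1/4) = 12·L^(-1/4).
Profit maximization for a price taker requires P·MP_L = w: 23·12·L^(-1/4) = 46.
So L^(-1/4) = 1/6, which gives L = 1296.

L* = 1296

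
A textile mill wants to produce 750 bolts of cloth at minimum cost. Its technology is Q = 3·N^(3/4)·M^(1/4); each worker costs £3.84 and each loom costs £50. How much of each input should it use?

N* = 625, M* = 16

Cost minimization requires the marginal rate of technical substitution to equal the input-price ratio: MP_N/MP_M = w/r.
Here MP_N/MP_M = (3/4)·(M/N)/(1/4) = 3·(M/N). Setting this equal to 3.84/50 = 0.0768 gives M = 0.0256N.
Substituting into Q = 750: 3·N^(3/4)·(0.0256N)^(1/4) = 750.
Solving, N = 625 and M = 16.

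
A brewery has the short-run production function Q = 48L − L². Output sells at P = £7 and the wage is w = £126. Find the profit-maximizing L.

L* = 15

The marginal product of L is MP_L = 48 − 2L.
A price-taking firm hires until the value of the marginal product equals the wage: P·MP_L = w, so 7·(48 − 2L) = 126.
Then 48 − 2L = 18, giving L = 15.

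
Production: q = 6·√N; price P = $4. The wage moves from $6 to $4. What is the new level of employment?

From P·MP_N = w with MP_N = 3·N^(-1/2), the labor demand is N(w) = (12/w)^(2).
At w = 6: N = 4. At w = 4: N = 9.

N* = 9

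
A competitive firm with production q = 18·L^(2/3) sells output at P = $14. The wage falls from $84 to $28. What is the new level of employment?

From P·MP_L = w with MP_L = 12·L^(-1/3), the labor demand is L(w) = (168/w)^(3).
At w = 84: L = 8. At w = 28: L = 216.

L* = 216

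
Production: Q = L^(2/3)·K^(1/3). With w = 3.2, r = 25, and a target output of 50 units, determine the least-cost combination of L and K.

Cost minimization requires the marginal rate of technical substitution to equal the input-price ratio: MP_L/MP_K = w/r.
Here MP_L/MP_K = (2/3)·(K/L)/(1/3) = 2·(K/L). Setting this equal to 3.2/25 = 0.128 gives K = 0.064L.
Substituting into Q = 50: L^(2/3)·(0.064L)^(1/3) = 50.
Solving, L = 125 and K = 8.

L* = 125, K* = 8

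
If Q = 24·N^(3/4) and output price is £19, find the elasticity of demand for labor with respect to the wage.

MP_N = (3/4)·24·N^(-1/4), so P·MP_N = w gives 342·N^(-1/4) = w.
Solving, N(w) = (342/w)^(4). This is a constant-elasticity form: N ∝ w^(−4), so ε = −4.

ε = -4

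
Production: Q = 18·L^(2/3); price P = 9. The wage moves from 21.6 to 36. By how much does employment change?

From P·MP_L = w with MP_L = 12·L^(-1/3), the labor demand is L(w) = (108/w)^(3).
At w = 21.6: L = 125. At w = 36: L = 27.
ΔL = 27 − 125 = -98.

ΔL = -98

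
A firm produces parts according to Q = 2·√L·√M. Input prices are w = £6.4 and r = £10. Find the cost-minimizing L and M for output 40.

Cost minimization requires the marginal rate of technical substitution to equal the input-price ratio: MP_L/MP_M = w/r.
Here MP_L/MP_M = (1/2)·(M/L)/(1/2) = (M/L). Setting this equal to 6.4/10 = 0.64 gives M = 0.64L.
Substituting into Q = 40: 2·L^(1/2)·(0.64L)^(1/2) = 40.
Solving, L = 25 and M = 16.

L* = 25, M* = 16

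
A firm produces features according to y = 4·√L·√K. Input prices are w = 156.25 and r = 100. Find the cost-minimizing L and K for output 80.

Cost minimization requires the marginal rate of technical substitution to equal the input-price ratio: MP_L/MP_K = w/r.
Here MP_L/MP_K = (1/2)·(K/L)/(1/2) = (K/L). Setting this equal to 156.25/100 = 1.5625 gives K = 1.5625L.
Substituting into y = 80: 4·L^(1/2)·(1.5625L)^(1/2) = 80.
Solving, L = 16 and K = 25.

L* = 16, K* = 25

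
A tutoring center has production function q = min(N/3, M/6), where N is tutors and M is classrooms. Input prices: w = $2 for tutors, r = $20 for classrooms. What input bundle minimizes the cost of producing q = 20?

N* = 60, M* = 120

With a fixed-proportions technology, the cost-minimizing bundle uses no slack in either input: N/3 = M/6 = q.
So N = 3·20 = 60 and M = 6·20 = 120.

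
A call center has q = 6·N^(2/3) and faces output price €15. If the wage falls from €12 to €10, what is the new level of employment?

N* = 216

From P·MP_N = w with MP_N = 4·N^(-1/3), the labor demand is N(w) = (60/w)^(3).
At w = 12: N = 125. At w = 10: N = 216.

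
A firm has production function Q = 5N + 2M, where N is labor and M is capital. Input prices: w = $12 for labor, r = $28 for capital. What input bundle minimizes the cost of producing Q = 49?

The inputs are perfect substitutes, so the firm uses whichever has the lower cost per unit of output.
Cost per unit of output via N is w/5 = 2.4; via M it is r/2 = 14. N is cheaper.
Producing Q = 49 with N alone: N = 9.8, M = 0.

N* = 9.8, M* = 0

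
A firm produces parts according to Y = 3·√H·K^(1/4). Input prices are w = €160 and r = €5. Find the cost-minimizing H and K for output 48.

Cost minimization requires the marginal rate of technical substitution to equal the input-price ratio: MP_H/MP_K = w/r.
Here MP_H/MP_K = (1/2)·(K/H)/(1/4) = 2·(K/H). Setting this equal to 160/5 = 32 gives K = 16H.
Substituting into Y = 48: 3·H^(1/2)·(16H)^(1/4) = 48.
Solving, H = 16 and K = 256.

H* = 16, K* = 256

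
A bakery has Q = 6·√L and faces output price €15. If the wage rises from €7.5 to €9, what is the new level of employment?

From P·MP_L = w with MP_L = 3·L^(-1/2), the labor demand is L(w) = (45/w)^(2).
At w = 7.5: L = 36. At w = 9: L = 25.

L* = 25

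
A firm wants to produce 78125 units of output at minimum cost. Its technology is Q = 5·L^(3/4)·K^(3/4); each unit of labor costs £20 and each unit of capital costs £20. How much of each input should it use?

Cost minimization requires the marginal rate of technical substitution to equal the input-price ratio: MP_L/MP_K = w/r.
Here MP_L/MP_K = (3/4)·(K/L)/(3/4) = (K/L). Setting this equal to 20/20 = 1 gives K = L.
Substituting into Q = 78125: 5·L^(3/4)·(L)^(3/4) = 78125.
Solving, L = 625 and K = 625.

L* = 625, K* = 625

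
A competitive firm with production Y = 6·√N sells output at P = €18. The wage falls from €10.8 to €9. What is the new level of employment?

From P·MP_N = w with MP_N = 3·N^(-1/2), the labor demand is N(w) = (54/w)^(2).
At w = 10.8: N = 25. At w = 9: N = 36.

N* = 36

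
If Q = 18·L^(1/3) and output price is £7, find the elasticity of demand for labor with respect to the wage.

ε = -1.5

MP_L = (1/3)·18·L^(-2/3), so P·MP_L = w gives 42·L^(-2/3) = w.
Solving, L(w) = (42/w)^(3/2). This is a constant-elasticity form: L ∝ w^(−3/2), so ε = −3/2.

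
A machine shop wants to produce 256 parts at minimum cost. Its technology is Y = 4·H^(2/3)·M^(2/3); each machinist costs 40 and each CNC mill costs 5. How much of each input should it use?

Cost minimization requires the marginal rate of technical substitution to equal the input-price ratio: MP_H/MP_M = w/r.
Here MP_H/MP_M = (2/3)·(M/H)/(2/3) = (M/H). Setting this equal to 40/5 = 8 gives M = 8H.
Substituting into Y = 256: 4·H^(2/3)·(8H)^(2/3) = 256.
Solving, H = 8 and M = 64.

H* = 8, M* = 64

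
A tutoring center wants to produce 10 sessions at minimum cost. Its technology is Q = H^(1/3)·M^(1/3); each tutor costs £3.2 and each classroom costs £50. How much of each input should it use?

H* = 125, M* = 8

Cost minimization requires the marginal rate of technical substitution to equal the input-price ratio: MP_H/MP_M = w/r.
Here MP_H/MP_M = (1/3)·(M/H)/(1/3) = (M/H). Setting this equal to 3.2/50 = 0.064 gives M = 0.064H.
Substituting into Q = 10: H^(1/3)·(0.064H)^(1/3) = 10.
Solving, H = 125 and M = 8.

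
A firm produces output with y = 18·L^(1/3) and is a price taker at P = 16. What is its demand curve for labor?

L(w) = (96/w)^(3/2)

MP_L = (1/3)·18·L^(-2/3) = 6·L^(-2/3).
Setting P·MP_L = w: 96·L^(-2/3) = w.
Solving for L: L^(-2/3) = w/96, so L = (96/w)^(3/2).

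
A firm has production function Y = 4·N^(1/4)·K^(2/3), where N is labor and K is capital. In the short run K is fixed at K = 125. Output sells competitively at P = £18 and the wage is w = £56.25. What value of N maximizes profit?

With K = 125, MP_N = (1/4)·4·N^(-3/4)·125^(2/3) = 25·N^(-3/4).
Profit maximization for a price taker requires P·MP_N = w: 18·25·N^(-3/4) = 56.25.
So N^(-3/4) = 0.125, which gives N = 16.

N* = 16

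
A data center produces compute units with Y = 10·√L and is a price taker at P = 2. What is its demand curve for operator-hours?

MP_L = (1/2)·10·L^(-1/2) = 5·L^(-1/2).
Setting P·MP_L = w: 10·L^(-1/2) = w.
Solving for L: L^(-1/2) = w/10, so L = (10/w)^(2).

L(w) = 100/w²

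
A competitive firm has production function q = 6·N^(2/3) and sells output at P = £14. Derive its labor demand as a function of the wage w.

MP_N = (2/3)·6·N^(-1/3) = 4·N^(-1/3).
Setting P·MP_N = w: 56·N^(-1/3) = w.
Solving for N: N^(-1/3) = w/56, so N = (56/w)^(3).

N(w) = 175616/w³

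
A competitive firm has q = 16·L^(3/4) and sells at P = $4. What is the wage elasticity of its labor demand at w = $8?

MP_L = (3/4)·16·L^(-1/4), so P·MP_L = w gives 48·L^(-1/4) = w.
Solving, L(w) = (48/w)^(4). This is a constant-elasticity form: L ∝ w^(−4), so ε = −4.

ε = -4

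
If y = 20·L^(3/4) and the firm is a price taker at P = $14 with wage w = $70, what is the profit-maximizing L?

L* = 81

MP_L = (3/4)·20·L^(-1/4) = 15·L^(-1/4).
Profit maximization for a price taker requires P·MP_L = w: 14·15·L^(-1/4) = 70.
So L^(-1/4) = 1/3, which gives L = 81.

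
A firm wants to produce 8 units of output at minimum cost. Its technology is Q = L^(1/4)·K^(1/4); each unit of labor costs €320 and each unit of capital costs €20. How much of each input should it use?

Cost minimization requires the marginal rate of technical substitution to equal the input-price ratio: MP_L/MP_K = w/r.
Here MP_L/MP_K = (1/4)·(K/L)/(1/4) = (K/L). Setting this equal to 320/20 = 16 gives K = 16L.
Substituting into Q = 8: L^(1/4)·(16L)^(1/4) = 8.
Solving, L = 16 and K = 256.

L* = 16, K* = 256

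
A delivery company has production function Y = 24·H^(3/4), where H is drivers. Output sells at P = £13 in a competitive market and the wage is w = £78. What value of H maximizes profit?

H* = 81

MP_H = (3/4)·24·H^(-1/4) = 18·H^(-1/4).
Profit maximization for a price taker requires P·MP_H = w: 13·18·H^(-1/4) = 78.
So H^(-1/4) = 1/3, which gives H = 81.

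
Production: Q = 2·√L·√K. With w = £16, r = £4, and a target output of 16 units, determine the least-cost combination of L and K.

L* = 4, K* = 16

Cost minimization requires the marginal rate of technical substitution to equal the input-price ratio: MP_L/MP_K = w/r.
Here MP_L/MP_K = (1/2)·(K/L)/(1/2) = (K/L). Setting this equal to 16/4 = 4 gives K = 4L.
Substituting into Q = 16: 2·L^(1/2)·(4L)^(1/2) = 16.
Solving, L = 4 and K = 16.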